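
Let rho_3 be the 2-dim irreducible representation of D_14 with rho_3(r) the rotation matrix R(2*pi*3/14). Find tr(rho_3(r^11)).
chi_{rho_3}(r^11) = 2*cos(2*pi*3*11/14) = -2*cos(2*pi/7)

Argument: rho_3(r^11) is rotation by angle 2*pi*3*11/14, whose trace is 2*cos(2*pi*3*11/14) = -2*cos(2*pi/7).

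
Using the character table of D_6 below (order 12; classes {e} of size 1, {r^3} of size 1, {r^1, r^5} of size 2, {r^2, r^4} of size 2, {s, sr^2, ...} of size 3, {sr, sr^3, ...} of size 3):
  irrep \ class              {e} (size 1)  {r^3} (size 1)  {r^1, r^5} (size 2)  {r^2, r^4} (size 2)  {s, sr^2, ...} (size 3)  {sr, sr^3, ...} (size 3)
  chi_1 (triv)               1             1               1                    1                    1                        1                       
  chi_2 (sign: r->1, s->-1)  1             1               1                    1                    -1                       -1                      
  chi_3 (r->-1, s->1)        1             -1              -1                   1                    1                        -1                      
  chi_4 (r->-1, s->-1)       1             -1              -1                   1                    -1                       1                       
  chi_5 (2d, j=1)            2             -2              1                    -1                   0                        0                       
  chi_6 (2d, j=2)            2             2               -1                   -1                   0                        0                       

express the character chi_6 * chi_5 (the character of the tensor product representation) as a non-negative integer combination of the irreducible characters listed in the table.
chi_6 tensor chi_5 = chi_3 + chi_4 + chi_5 (all other irreducibles have multiplicity 0).

Justification: The character of a tensor product is the pointwise product (chi_6 * chi_5)(C) = chi_6(C) * chi_5(C):
  {e}: (2)*(2), {r^3}: (2)*(-2), {r^1, r^5}: (-1)*(1), {r^2, r^4}: (-1)*(-1), {s, sr^2, ...}: (0)*(0), {sr, sr^3, ...}: (0)*(0)
so (chi_6 * chi_5) takes values
  {e} -> 4, {r^3} -> -4, {r^1, r^5} -> -1, {r^2, r^4} -> 1, {s, sr^2, ...} -> 0, {sr, sr^3, ...} -> 0.
Now take the inner product of this character with each irreducible chi from the table, <chi_6*chi_5, chi> = (1/12) sum_C |C| (chi_6*chi_5)(C) conj(chi(C)):
  <chi_6*chi_5, chi_1> = (1/12)[1*(4)*conj(1) + 1*(-4)*conj(1) + 2*(-1)*conj(1) + 2*(1)*conj(1) + 3*(0)*conj(1) + 3*(0)*conj(1)]
      = (1/12)[(4) + (-4) + (-2) + (2) + (0) + (0)] = 0/12 = 0
  <chi_6*chi_5, chi_2> = (1/12)[1*(4)*conj(1) + 1*(-4)*conj(1) + 2*(-1)*conj(1) + 2*(1)*conj(1) + 3*(0)*conj(-1) + 3*(0)*conj(-1)]
      = (1/12)[(4) + (-4) + (-2) + (2) + (0) + (0)] = 0/12 = 0
  <chi_6*chi_5, chi_3> = (1/12)[1*(4)*conj(1) + 1*(-4)*conj(-1) + 2*(-1)*conj(-1) + 2*(1)*conj(1) + 3*(0)*conj(1) + 3*(0)*conj(-1)]
      = (1/12)[(4) + (4) + (2) + (2) + (0) + (0)] = 12/12 = 1
  <chi_6*chi_5, chi_4> = (1/12)[1*(4)*conj(1) + 1*(-4)*conj(-1) + 2*(-1)*conj(-1) + 2*(1)*conj(1) + 3*(0)*conj(-1) + 3*(0)*conj(1)]
      = (1/12)[(4) + (4) + (2) + (2) + (0) + (0)] = 12/12 = 1
  <chi_6*chi_5, chi_5> = (1/12)[1*(4)*conj(2) + 1*(-4)*conj(-2) + 2*(-1)*conj(1) + 2*(1)*conj(-1) + 3*(0)*conj(0) + 3*(0)*conj(0)]
      = (1/12)[(8) + (8) + (-2) + (-2) + (0) + (0)] = 12/12 = 1
  <chi_6*chi_5, chi_6> = (1/12)[1*(4)*conj(2) + 1*(-4)*conj(2) + 2*(-1)*conj(-1) + 2*(1)*conj(-1) + 3*(0)*conj(0) + 3*(0)*conj(0)]
      = (1/12)[(8) + (-8) + (2) + (-2) + (0) + (0)] = 0/12 = 0
Hence the multiplicities are chi_3: 1, chi_4: 1, chi_5: 1. Dimension check: dim(chi_6)*dim(chi_5) = 2*2 = 4 and sum (mult * dim) = 1*1 + 1*1 + 1*2 = 4.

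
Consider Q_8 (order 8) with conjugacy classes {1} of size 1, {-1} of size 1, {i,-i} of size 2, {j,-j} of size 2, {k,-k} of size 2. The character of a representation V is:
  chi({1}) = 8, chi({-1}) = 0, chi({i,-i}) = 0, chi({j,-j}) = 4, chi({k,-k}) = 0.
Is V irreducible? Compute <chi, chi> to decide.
Not irreducible (reducible): <chi, chi> = 12 > 1.

Proof sketch: <chi, chi> = (1/|G|) sum_C |C| * |chi(C)|^2 = (1/8)[1*|8|^2 + 1*|0|^2 + 2*|0|^2 + 2*|4|^2 + 2*|0|^2]
  = (1/8)[(64) + (0) + (0) + (32) + (0)] = 96/8 = 12.
A character is irreducible iff <chi, chi> = 1, so this representation is reducible.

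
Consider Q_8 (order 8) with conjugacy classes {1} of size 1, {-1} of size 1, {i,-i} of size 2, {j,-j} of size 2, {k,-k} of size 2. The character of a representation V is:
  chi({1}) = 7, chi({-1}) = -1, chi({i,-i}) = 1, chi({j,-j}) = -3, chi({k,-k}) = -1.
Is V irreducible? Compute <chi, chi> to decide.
Not irreducible (reducible): <chi, chi> = 9 > 1.

Solution. <chi, chi> = (1/|G|) sum_C |C| * |chi(C)|^2 = (1/8)[1*|7|^2 + 1*|-1|^2 + 2*|1|^2 + 2*|-3|^2 + 2*|-1|^2]
  = (1/8)[(49) + (1) + (2) + (18) + (2)] = 72/8 = 9.
A character is irreducible iff <chi, chi> = 1, so this representation is reducible.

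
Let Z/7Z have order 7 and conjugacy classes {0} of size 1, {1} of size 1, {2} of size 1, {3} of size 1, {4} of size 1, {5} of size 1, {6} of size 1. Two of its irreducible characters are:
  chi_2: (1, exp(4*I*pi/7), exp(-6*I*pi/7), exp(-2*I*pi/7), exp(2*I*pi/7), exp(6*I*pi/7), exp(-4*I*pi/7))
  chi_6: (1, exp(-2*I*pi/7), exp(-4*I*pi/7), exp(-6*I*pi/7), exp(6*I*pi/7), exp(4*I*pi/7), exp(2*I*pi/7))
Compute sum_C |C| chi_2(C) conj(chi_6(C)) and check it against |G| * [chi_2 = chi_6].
Sum = 0; so <chi_2, chi_6> = 0 (distinct irreducibles are orthogonal).

Compute term by term over conjugacy classes (|C| * chi_2(C) * conj(chi_6(C))):
  1*(1)*conj(1) + 1*(exp(4*I*pi/7))*conj(exp(-2*I*pi/7)) + 1*(exp(-6*I*pi/7))*conj(exp(-4*I*pi/7)) + 1*(exp(-2*I*pi/7))*conj(exp(-6*I*pi/7)) + 1*(exp(2*I*pi/7))*conj(exp(6*I*pi/7)) + 1*(exp(6*I*pi/7))*conj(exp(4*I*pi/7)) + 1*(exp(-4*I*pi/7))*conj(exp(2*I*pi/7))
  = (1) + (exp(6*I*pi/7)) + (exp(-2*I*pi/7)) + (exp(4*I*pi/7)) + (exp(-4*I*pi/7)) + (exp(2*I*pi/7)) + (exp(-6*I*pi/7))
  = 0.
(Exp terms are combined using exp(i*s)*conj(exp(i*t)) = exp(i*(s-t)), and sums of them are collapsed using the identity that for every m > 1 the m distinct m-th roots of unity sum to 0, e.g. 1 + exp(2*I*pi/3) + exp(-2*I*pi/3) = 0.)
Dividing by |G| = 7 gives 0/7 = 0, matching the row-orthogonality relation <chi_2, chi_6> = [chi_2 = chi_6].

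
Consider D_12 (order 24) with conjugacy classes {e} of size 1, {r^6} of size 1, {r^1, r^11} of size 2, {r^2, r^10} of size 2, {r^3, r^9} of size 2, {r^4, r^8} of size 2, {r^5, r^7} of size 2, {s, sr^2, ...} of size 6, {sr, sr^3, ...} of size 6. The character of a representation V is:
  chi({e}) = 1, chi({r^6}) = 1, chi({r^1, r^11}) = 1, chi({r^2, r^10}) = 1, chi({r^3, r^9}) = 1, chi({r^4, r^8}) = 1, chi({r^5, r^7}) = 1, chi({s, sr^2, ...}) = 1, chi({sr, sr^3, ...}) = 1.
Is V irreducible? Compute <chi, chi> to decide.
Irreducible: <chi, chi> = 1.

<chi, chi> = (1/|G|) sum_C |C| * |chi(C)|^2 = (1/24)[1*|1|^2 + 1*|1|^2 + 2*|1|^2 + 2*|1|^2 + 2*|1|^2 + 2*|1|^2 + 2*|1|^2 + 6*|1|^2 + 6*|1|^2]
  = (1/24)[(1) + (1) + (2) + (2) + (2) + (2) + (2) + (6) + (6)] = 24/24 = 1.
A character is irreducible iff <chi, chi> = 1, so this representation is irreducible.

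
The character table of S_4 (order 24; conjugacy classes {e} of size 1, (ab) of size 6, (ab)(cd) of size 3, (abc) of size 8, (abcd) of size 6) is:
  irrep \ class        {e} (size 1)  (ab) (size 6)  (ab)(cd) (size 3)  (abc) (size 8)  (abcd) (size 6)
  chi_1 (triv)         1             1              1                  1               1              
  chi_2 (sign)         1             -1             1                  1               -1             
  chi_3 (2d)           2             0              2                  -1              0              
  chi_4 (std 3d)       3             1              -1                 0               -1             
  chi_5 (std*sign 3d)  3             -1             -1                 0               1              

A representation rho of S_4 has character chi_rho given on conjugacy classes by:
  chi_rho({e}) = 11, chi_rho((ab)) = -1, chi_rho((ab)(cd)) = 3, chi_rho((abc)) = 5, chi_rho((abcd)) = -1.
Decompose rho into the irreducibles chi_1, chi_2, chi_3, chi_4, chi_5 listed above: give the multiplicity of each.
Multiplicities: chi_1: 2, chi_2: 3, chi_3: 0, chi_4: 1, chi_5: 1.

Explanation: Use <chi_rho, chi> = (1/|G|) sum_C |C| * chi_rho(C) * conj(chi(C)) with |G| = 24 for each irreducible chi in the table:
  <chi_rho, chi_1> = (1/24)[1*(11)*conj(1) + 6*(-1)*conj(1) + 3*(3)*conj(1) + 8*(5)*conj(1) + 6*(-1)*conj(1)]
      = (1/24)[(11) + (-6) + (9) + (40) + (-6)] = 48/24 = 2
  <chi_rho, chi_2> = (1/24)[1*(11)*conj(1) + 6*(-1)*conj(-1) + 3*(3)*conj(1) + 8*(5)*conj(1) + 6*(-1)*conj(-1)]
      = (1/24)[(11) + (6) + (9) + (40) + (6)] = 72/24 = 3
  <chi_rho, chi_3> = (1/24)[1*(11)*conj(2) + 6*(-1)*conj(0) + 3*(3)*conj(2) + 8*(5)*conj(-1) + 6*(-1)*conj(0)]
      = (1/24)[(22) + (0) + (18) + (-40) + (0)] = 0/24 = 0
  <chi_rho, chi_4> = (1/24)[1*(11)*conj(3) + 6*(-1)*conj(1) + 3*(3)*conj(-1) + 8*(5)*conj(0) + 6*(-1)*conj(-1)]
      = (1/24)[(33) + (-6) + (-9) + (0) + (6)] = 24/24 = 1
  <chi_rho, chi_5> = (1/24)[1*(11)*conj(3) + 6*(-1)*conj(-1) + 3*(3)*conj(-1) + 8*(5)*conj(0) + 6*(-1)*conj(1)]
      = (1/24)[(33) + (6) + (-9) + (0) + (-6)] = 24/24 = 1
Dimension check: dim(rho) = sum (mult * dim) = 2*1 + 3*1 + 0*2 + 1*3 + 1*3 = 11 = chi_rho(e) = 11.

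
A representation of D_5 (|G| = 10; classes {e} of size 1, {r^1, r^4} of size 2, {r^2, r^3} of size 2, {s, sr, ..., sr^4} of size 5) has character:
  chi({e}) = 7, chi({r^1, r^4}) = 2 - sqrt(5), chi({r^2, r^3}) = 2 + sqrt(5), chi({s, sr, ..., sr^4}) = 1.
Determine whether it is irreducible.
Not irreducible (reducible): <chi, chi> = 9 > 1.

Solution. <chi, chi> = (1/|G|) sum_C |C| * |chi(C)|^2 = (1/10)[1*|7|^2 + 2*|2 - sqrt(5)|^2 + 2*|2 + sqrt(5)|^2 + 5*|1|^2]
  = (1/10)[(49) + (18 - 8*sqrt(5)) + (8*sqrt(5) + 18) + (5)] = 90/10 = 9.
A character is irreducible iff <chi, chi> = 1, so this representation is reducible.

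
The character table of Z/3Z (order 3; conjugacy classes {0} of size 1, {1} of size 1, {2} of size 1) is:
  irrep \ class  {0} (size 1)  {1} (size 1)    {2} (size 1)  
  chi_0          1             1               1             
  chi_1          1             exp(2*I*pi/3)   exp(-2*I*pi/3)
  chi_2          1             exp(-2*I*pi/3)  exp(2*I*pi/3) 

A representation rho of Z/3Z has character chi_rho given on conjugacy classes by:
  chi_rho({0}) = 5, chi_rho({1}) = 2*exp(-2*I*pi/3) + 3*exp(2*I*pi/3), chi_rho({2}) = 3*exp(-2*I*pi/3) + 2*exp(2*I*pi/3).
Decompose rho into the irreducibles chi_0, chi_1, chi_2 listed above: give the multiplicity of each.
Multiplicities: chi_0: 0, chi_1: 3, chi_2: 2.

Working: Use <chi_rho, chi> = (1/|G|) sum_C |C| * chi_rho(C) * conj(chi(C)) with |G| = 3 for each irreducible chi in the table:
  <chi_rho, chi_0> = (1/3)[1*(5)*conj(1) + 1*(2*exp(-2*I*pi/3) + 3*exp(2*I*pi/3))*conj(1) + 1*(3*exp(-2*I*pi/3) + 2*exp(2*I*pi/3))*conj(1)]
      = (1/3)[(5) + (2*exp(-2*I*pi/3) + 3*exp(2*I*pi/3)) + (3*exp(-2*I*pi/3) + 2*exp(2*I*pi/3))] = 0/3 = 0
  <chi_rho, chi_1> = (1/3)[1*(5)*conj(1) + 1*(2*exp(-2*I*pi/3) + 3*exp(2*I*pi/3))*conj(exp(2*I*pi/3)) + 1*(3*exp(-2*I*pi/3) + 2*exp(2*I*pi/3))*conj(exp(-2*I*pi/3))]
      = (1/3)[(5) + (3 + 2*exp(2*I*pi/3)) + (3 + 2*exp(-2*I*pi/3))] = 9/3 = 3
  <chi_rho, chi_2> = (1/3)[1*(5)*conj(1) + 1*(2*exp(-2*I*pi/3) + 3*exp(2*I*pi/3))*conj(exp(-2*I*pi/3)) + 1*(3*exp(-2*I*pi/3) + 2*exp(2*I*pi/3))*conj(exp(2*I*pi/3))]
      = (1/3)[(5) + (2 + 3*exp(-2*I*pi/3)) + (2 + 3*exp(2*I*pi/3))] = 6/3 = 2
(Exp terms are combined using exp(i*s)*conj(exp(i*t)) = exp(i*(s-t)), and sums of them are collapsed using the identity that for every m > 1 the m distinct m-th roots of unity sum to 0, e.g. 1 + exp(2*I*pi/3) + exp(-2*I*pi/3) = 0.)
Dimension check: dim(rho) = sum (mult * dim) = 0*1 + 3*1 + 2*1 = 5 = chi_rho(e) = 5.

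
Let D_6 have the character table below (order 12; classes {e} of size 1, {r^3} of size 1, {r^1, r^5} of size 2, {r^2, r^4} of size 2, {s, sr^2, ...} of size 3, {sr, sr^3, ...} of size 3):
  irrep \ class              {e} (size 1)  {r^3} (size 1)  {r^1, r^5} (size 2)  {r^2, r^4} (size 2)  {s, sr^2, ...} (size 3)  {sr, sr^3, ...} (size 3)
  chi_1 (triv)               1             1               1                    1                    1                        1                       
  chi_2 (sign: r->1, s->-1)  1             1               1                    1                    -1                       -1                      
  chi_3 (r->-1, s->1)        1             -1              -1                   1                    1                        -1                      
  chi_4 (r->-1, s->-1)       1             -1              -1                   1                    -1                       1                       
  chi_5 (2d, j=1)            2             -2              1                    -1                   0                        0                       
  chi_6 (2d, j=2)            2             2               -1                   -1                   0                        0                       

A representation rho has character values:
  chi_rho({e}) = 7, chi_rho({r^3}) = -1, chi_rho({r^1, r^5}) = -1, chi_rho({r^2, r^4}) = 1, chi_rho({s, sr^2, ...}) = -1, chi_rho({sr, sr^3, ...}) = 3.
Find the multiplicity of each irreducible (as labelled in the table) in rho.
Multiplicities: chi_1: 1, chi_2: 0, chi_3: 0, chi_4: 2, chi_5: 1, chi_6: 1.

Use <chi_rho, chi> = (1/|G|) sum_C |C| * chi_rho(C) * conj(chi(C)) with |G| = 12 for each irreducible chi in the table:
  <chi_rho, chi_1> = (1/12)[1*(7)*conj(1) + 1*(-1)*conj(1) + 2*(-1)*conj(1) + 2*(1)*conj(1) + 3*(-1)*conj(1) + 3*(3)*conj(1)]
      = (1/12)[(7) + (-1) + (-2) + (2) + (-3) + (9)] = 12/12 = 1
  <chi_rho, chi_2> = (1/12)[1*(7)*conj(1) + 1*(-1)*conj(1) + 2*(-1)*conj(1) + 2*(1)*conj(1) + 3*(-1)*conj(-1) + 3*(3)*conj(-1)]
      = (1/12)[(7) + (-1) + (-2) + (2) + (3) + (-9)] = 0/12 = 0
  <chi_rho, chi_3> = (1/12)[1*(7)*conj(1) + 1*(-1)*conj(-1) + 2*(-1)*conj(-1) + 2*(1)*conj(1) + 3*(-1)*conj(1) + 3*(3)*conj(-1)]
      = (1/12)[(7) + (1) + (2) + (2) + (-3) + (-9)] = 0/12 = 0
  <chi_rho, chi_4> = (1/12)[1*(7)*conj(1) + 1*(-1)*conj(-1) + 2*(-1)*conj(-1) + 2*(1)*conj(1) + 3*(-1)*conj(-1) + 3*(3)*conj(1)]
      = (1/12)[(7) + (1) + (2) + (2) + (3) + (9)] = 24/12 = 2
  <chi_rho, chi_5> = (1/12)[1*(7)*conj(2) + 1*(-1)*conj(-2) + 2*(-1)*conj(1) + 2*(1)*conj(-1) + 3*(-1)*conj(0) + 3*(3)*conj(0)]
      = (1/12)[(14) + (2) + (-2) + (-2) + (0) + (0)] = 12/12 = 1
  <chi_rho, chi_6> = (1/12)[1*(7)*conj(2) + 1*(-1)*conj(2) + 2*(-1)*conj(-1) + 2*(1)*conj(-1) + 3*(-1)*conj(0) + 3*(3)*conj(0)]
      = (1/12)[(14) + (-2) + (2) + (-2) + (0) + (0)] = 12/12 = 1
Dimension check: dim(rho) = sum (mult * dim) = 1*1 + 0*1 + 0*1 + 2*1 + 1*2 + 1*2 = 7 = chi_rho(e) = 7.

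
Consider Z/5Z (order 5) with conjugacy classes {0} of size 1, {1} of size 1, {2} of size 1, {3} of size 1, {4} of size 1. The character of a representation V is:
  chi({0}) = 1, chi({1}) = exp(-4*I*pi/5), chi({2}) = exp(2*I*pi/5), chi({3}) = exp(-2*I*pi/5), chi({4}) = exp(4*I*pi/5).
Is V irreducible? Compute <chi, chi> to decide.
Irreducible: <chi, chi> = 1.

Proof sketch: <chi, chi> = (1/|G|) sum_C |C| * |chi(C)|^2 = (1/5)[1*|1|^2 + 1*|exp(-4*I*pi/5)|^2 + 1*|exp(2*I*pi/5)|^2 + 1*|exp(-2*I*pi/5)|^2 + 1*|exp(4*I*pi/5)|^2]
  = (1/5)[(1) + (1) + (1) + (1) + (1)] = 5/5 = 1.
(Exp terms are combined using exp(i*s)*conj(exp(i*t)) = exp(i*(s-t)), and sums of them are collapsed using the identity that for every m > 1 the m distinct m-th roots of unity sum to 0, e.g. 1 + exp(2*I*pi/3) + exp(-2*I*pi/3) = 0.)
A character is irreducible iff <chi, chi> = 1, so this representation is irreducible.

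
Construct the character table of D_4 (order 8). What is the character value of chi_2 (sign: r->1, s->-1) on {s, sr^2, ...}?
Conjugacy classes: {e} of size 1, {r^2} of size 1, {r^1, r^3} of size 2, {s, sr^2, ...} of size 2, {sr, sr^3, ...} of size 2.
Character table:
  irrep \ class              {e} (size 1)  {r^2} (size 1)  {r^1, r^3} (size 2)  {s, sr^2, ...} (size 2)  {sr, sr^3, ...} (size 2)
  chi_1 (triv)               1             1               1                    1                        1                       
  chi_2 (sign: r->1, s->-1)  1             1               1                    -1                       -1                      
  chi_3 (r->-1, s->1)        1             1               -1                   1                        -1                      
  chi_4 (r->-1, s->-1)       1             1               -1                   -1                       1                       
  chi_5 (2d, j=1)            2             -2              0                    0                        0                       

Spot check: chi_2 (sign: r->1, s->-1) on {s, sr^2, ...} = -1.

D_4 has order 2*4 = 8 with 5 conjugacy classes, hence 5 irreducibles. Sum of squared dims 1 + 1 + 1 + 1 + 4 = 8 = |G|. Linear characters come from the abelianisation; the 2-dimensional irreps have character r^k -> 2*cos(2*pi*j*k/4), reflections -> 0.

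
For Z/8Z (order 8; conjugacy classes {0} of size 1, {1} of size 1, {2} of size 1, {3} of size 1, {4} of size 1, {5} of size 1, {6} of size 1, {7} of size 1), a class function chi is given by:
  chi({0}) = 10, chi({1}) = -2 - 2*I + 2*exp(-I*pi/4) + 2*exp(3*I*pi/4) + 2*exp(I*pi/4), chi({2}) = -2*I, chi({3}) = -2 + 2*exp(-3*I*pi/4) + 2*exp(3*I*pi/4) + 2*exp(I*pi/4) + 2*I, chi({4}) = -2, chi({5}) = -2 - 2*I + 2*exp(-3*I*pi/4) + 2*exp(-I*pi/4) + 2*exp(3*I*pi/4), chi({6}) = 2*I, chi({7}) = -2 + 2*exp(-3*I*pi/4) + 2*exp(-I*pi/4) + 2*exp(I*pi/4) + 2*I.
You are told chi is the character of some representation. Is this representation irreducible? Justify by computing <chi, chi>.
Not irreducible (reducible): <chi, chi> = 20 > 1.

Details: <chi, chi> = (1/|G|) sum_C |C| * |chi(C)|^2 = (1/8)[1*|10|^2 + 1*|-2 - 2*I + 2*exp(-I*pi/4) + 2*exp(3*I*pi/4) + 2*exp(I*pi/4)|^2 + 1*|-2*I|^2 + 1*|-2 + 2*exp(-3*I*pi/4) + 2*exp(3*I*pi/4) + 2*exp(I*pi/4) + 2*I|^2 + 1*|-2|^2 + 1*|-2 - 2*I + 2*exp(-3*I*pi/4) + 2*exp(-I*pi/4) + 2*exp(3*I*pi/4)|^2 + 1*|2*I|^2 + 1*|-2 + 2*exp(-3*I*pi/4) + 2*exp(-I*pi/4) + 2*exp(I*pi/4) + 2*I|^2]
  = (1/8)[(100) + (12 - 8*exp(I*pi/4) - 4*exp(3*I*pi/4) - 12*exp(-I*pi/4)) + (4) + (12 - 12*exp(3*I*pi/4) - 4*exp(-I*pi/4) - 8*exp(-3*I*pi/4)) + (4) + (12 - 12*exp(3*I*pi/4) - 4*exp(-I*pi/4) - 8*exp(-3*I*pi/4)) + (4) + (12 - 8*exp(I*pi/4) - 4*exp(3*I*pi/4) - 12*exp(-I*pi/4))] = 160/8 = 20.
(Exp terms are combined using exp(i*s)*conj(exp(i*t)) = exp(i*(s-t)), and sums of them are collapsed using the identity that for every m > 1 the m distinct m-th roots of unity sum to 0, e.g. 1 + exp(2*I*pi/3) + exp(-2*I*pi/3) = 0.)
A character is irreducible iff <chi, chi> = 1, so this representation is reducible.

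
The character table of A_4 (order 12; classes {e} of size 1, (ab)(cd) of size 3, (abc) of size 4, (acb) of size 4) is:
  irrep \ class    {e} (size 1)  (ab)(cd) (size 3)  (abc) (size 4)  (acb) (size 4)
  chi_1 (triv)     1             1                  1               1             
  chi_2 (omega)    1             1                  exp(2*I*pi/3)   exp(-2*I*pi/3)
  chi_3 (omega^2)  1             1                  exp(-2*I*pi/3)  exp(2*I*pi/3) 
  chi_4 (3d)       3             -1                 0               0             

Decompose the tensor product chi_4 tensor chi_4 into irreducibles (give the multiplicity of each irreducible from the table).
chi_4 tensor chi_4 = chi_1 + chi_2 + chi_3 + 2*chi_4 (all other irreducibles have multiplicity 0).

The character of a tensor product is the pointwise product (chi_4 * chi_4)(C) = chi_4(C) * chi_4(C):
  {e}: (3)*(3), (ab)(cd): (-1)*(-1), (abc): (0)*(0), (acb): (0)*(0)
so (chi_4 * chi_4) takes values
  {e} -> 9, (ab)(cd) -> 1, (abc) -> 0, (acb) -> 0.
Now take the inner product of this character with each irreducible chi from the table, <chi_4*chi_4, chi> = (1/12) sum_C |C| (chi_4*chi_4)(C) conj(chi(C)):
  <chi_4*chi_4, chi_1> = (1/12)[1*(9)*conj(1) + 3*(1)*conj(1) + 4*(0)*conj(1) + 4*(0)*conj(1)]
      = (1/12)[(9) + (3) + (0) + (0)] = 12/12 = 1
  <chi_4*chi_4, chi_2> = (1/12)[1*(9)*conj(1) + 3*(1)*conj(1) + 4*(0)*conj(exp(2*I*pi/3)) + 4*(0)*conj(exp(-2*I*pi/3))]
      = (1/12)[(9) + (3) + (0) + (0)] = 12/12 = 1
  <chi_4*chi_4, chi_3> = (1/12)[1*(9)*conj(1) + 3*(1)*conj(1) + 4*(0)*conj(exp(-2*I*pi/3)) + 4*(0)*conj(exp(2*I*pi/3))]
      = (1/12)[(9) + (3) + (0) + (0)] = 12/12 = 1
  <chi_4*chi_4, chi_4> = (1/12)[1*(9)*conj(3) + 3*(1)*conj(-1) + 4*(0)*conj(0) + 4*(0)*conj(0)]
      = (1/12)[(27) + (-3) + (0) + (0)] = 24/12 = 2
(Exp terms are combined using exp(i*s)*conj(exp(i*t)) = exp(i*(s-t)), and sums of them are collapsed using the identity that for every m > 1 the m distinct m-th roots of unity sum to 0, e.g. 1 + exp(2*I*pi/3) + exp(-2*I*pi/3) = 0.)
Hence the multiplicities are chi_1: 1, chi_2: 1, chi_3: 1, chi_4: 2. Dimension check: dim(chi_4)*dim(chi_4) = 3*3 = 9 and sum (mult * dim) = 1*1 + 1*1 + 1*1 + 2*3 = 9.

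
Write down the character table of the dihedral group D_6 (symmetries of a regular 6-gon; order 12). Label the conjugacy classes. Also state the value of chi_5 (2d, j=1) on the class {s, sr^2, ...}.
Conjugacy classes: {e} of size 1, {r^3} of size 1, {r^1, r^5} of size 2, {r^2, r^4} of size 2, {s, sr^2, ...} of size 3, {sr, sr^3, ...} of size 3.
Character table:
  irrep \ class              {e} (size 1)  {r^3} (size 1)  {r^1, r^5} (size 2)  {r^2, r^4} (size 2)  {s, sr^2, ...} (size 3)  {sr, sr^3, ...} (size 3)
  chi_1 (triv)               1             1               1                    1                    1                        1                       
  chi_2 (sign: r->1, s->-1)  1             1               1                    1                    -1                       -1                      
  chi_3 (r->-1, s->1)        1             -1              -1                   1                    1                        -1                      
  chi_4 (r->-1, s->-1)       1             -1              -1                   1                    -1                       1                       
  chi_5 (2d, j=1)            2             -2              1                    -1                   0                        0                       
  chi_6 (2d, j=2)            2             2               -1                   -1                   0                        0                       

Spot check: chi_5 (2d, j=1) on {s, sr^2, ...} = 0.

Reasoning: D_6 has order 2*6 = 12 with 6 conjugacy classes, hence 6 irreducibles. Sum of squared dims 1 + 1 + 1 + 1 + 4 + 4 = 12 = |G|. Linear characters come from the abelianisation; the 2-dimensional irreps have character r^k -> 2*cos(2*pi*j*k/6), reflections -> 0.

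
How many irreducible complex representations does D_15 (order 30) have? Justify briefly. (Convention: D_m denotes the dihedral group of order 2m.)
9

Reasoning: The number of irreducible complex representations of a finite group equals its number of conjugacy classes. D_15 has 9 conjugacy classes ((n+3)/2 for n odd), so D_15 (order 30) has exactly 9 irreducible complex representations.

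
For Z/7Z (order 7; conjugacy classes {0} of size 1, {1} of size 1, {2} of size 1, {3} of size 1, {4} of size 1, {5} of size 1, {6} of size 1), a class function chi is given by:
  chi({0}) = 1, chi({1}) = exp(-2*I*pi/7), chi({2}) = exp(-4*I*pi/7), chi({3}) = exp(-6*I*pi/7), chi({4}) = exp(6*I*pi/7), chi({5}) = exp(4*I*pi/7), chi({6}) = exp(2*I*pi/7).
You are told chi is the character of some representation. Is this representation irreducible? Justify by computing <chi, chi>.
Irreducible: <chi, chi> = 1.

Justification: <chi, chi> = (1/|G|) sum_C |C| * |chi(C)|^2 = (1/7)[1*|1|^2 + 1*|exp(-2*I*pi/7)|^2 + 1*|exp(-4*I*pi/7)|^2 + 1*|exp(-6*I*pi/7)|^2 + 1*|exp(6*I*pi/7)|^2 + 1*|exp(4*I*pi/7)|^2 + 1*|exp(2*I*pi/7)|^2]
  = (1/7)[(1) + (1) + (1) + (1) + (1) + (1) + (1)] = 7/7 = 1.
(Exp terms are combined using exp(i*s)*conj(exp(i*t)) = exp(i*(s-t)), and sums of them are collapsed using the identity that for every m > 1 the m distinct m-th roots of unity sum to 0, e.g. 1 + exp(2*I*pi/3) + exp(-2*I*pi/3) = 0.)
A character is irreducible iff <chi, chi> = 1, so this representation is irreducible.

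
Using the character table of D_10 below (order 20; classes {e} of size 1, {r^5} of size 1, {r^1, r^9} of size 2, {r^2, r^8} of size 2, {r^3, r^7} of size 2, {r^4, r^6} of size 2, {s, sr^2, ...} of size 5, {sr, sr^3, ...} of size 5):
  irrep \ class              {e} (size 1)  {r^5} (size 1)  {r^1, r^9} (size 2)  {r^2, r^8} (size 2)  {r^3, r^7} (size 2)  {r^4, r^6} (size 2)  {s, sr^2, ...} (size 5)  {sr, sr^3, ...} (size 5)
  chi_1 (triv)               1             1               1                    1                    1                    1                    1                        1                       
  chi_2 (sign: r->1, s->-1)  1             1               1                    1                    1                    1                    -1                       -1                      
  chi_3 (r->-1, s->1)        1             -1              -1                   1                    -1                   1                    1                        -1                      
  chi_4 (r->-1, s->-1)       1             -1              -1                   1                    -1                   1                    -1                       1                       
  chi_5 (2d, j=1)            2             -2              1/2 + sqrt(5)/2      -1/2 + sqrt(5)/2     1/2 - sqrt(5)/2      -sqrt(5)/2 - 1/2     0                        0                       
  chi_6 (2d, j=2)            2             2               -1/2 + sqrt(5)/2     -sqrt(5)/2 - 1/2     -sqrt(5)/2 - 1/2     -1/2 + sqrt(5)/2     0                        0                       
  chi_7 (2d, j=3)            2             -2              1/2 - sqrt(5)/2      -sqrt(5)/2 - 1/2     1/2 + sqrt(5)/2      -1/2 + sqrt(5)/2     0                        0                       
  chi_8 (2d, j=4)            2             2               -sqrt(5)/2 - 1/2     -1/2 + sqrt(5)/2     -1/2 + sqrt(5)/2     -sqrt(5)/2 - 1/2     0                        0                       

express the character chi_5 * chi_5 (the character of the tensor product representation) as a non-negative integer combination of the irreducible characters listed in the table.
chi_5 tensor chi_5 = chi_1 + chi_2 + chi_6 (all other irreducibles have multiplicity 0).

The character of a tensor product is the pointwise product (chi_5 * chi_5)(C) = chi_5(C) * chi_5(C):
  {e}: (2)*(2), {r^5}: (-2)*(-2), {r^1, r^9}: (1/2 + sqrt(5)/2)*(1/2 + sqrt(5)/2), {r^2, r^8}: (-1/2 + sqrt(5)/2)*(-1/2 + sqrt(5)/2), {r^3, r^7}: (1/2 - sqrt(5)/2)*(1/2 - sqrt(5)/2), {r^4, r^6}: (-sqrt(5)/2 - 1/2)*(-sqrt(5)/2 - 1/2), {s, sr^2, ...}: (0)*(0), {sr, sr^3, ...}: (0)*(0)
so (chi_5 * chi_5) takes values
  {e} -> 4, {r^5} -> 4, {r^1, r^9} -> sqrt(5)/2 + 3/2, {r^2, r^8} -> 3/2 - sqrt(5)/2, {r^3, r^7} -> 3/2 - sqrt(5)/2, {r^4, r^6} -> sqrt(5)/2 + 3/2, {s, sr^2, ...} -> 0, {sr, sr^3, ...} -> 0.
Now take the inner product of this character with each irreducible chi from the table, <chi_5*chi_5, chi> = (1/20) sum_C |C| (chi_5*chi_5)(C) conj(chi(C)):
  <chi_5*chi_5, chi_1> = (1/20)[1*(4)*conj(1) + 1*(4)*conj(1) + 2*(sqrt(5)/2 + 3/2)*conj(1) + 2*(3/2 - sqrt(5)/2)*conj(1) + 2*(3/2 - sqrt(5)/2)*conj(1) + 2*(sqrt(5)/2 + 3/2)*conj(1) + 5*(0)*conj(1) + 5*(0)*conj(1)]
      = (1/20)[(4) + (4) + (sqrt(5) + 3) + (3 - sqrt(5)) + (3 - sqrt(5)) + (sqrt(5) + 3) + (0) + (0)] = 20/20 = 1
  <chi_5*chi_5, chi_2> = (1/20)[1*(4)*conj(1) + 1*(4)*conj(1) + 2*(sqrt(5)/2 + 3/2)*conj(1) + 2*(3/2 - sqrt(5)/2)*conj(1) + 2*(3/2 - sqrt(5)/2)*conj(1) + 2*(sqrt(5)/2 + 3/2)*conj(1) + 5*(0)*conj(-1) + 5*(0)*conj(-1)]
      = (1/20)[(4) + (4) + (sqrt(5) + 3) + (3 - sqrt(5)) + (3 - sqrt(5)) + (sqrt(5) + 3) + (0) + (0)] = 20/20 = 1
  <chi_5*chi_5, chi_3> = (1/20)[1*(4)*conj(1) + 1*(4)*conj(-1) + 2*(sqrt(5)/2 + 3/2)*conj(-1) + 2*(3/2 - sqrt(5)/2)*conj(1) + 2*(3/2 - sqrt(5)/2)*conj(-1) + 2*(sqrt(5)/2 + 3/2)*conj(1) + 5*(0)*conj(1) + 5*(0)*conj(-1)]
      = (1/20)[(4) + (-4) + (-3 - sqrt(5)) + (3 - sqrt(5)) + (-3 + sqrt(5)) + (sqrt(5) + 3) + (0) + (0)] = 0/20 = 0
  <chi_5*chi_5, chi_4> = (1/20)[1*(4)*conj(1) + 1*(4)*conj(-1) + 2*(sqrt(5)/2 + 3/2)*conj(-1) + 2*(3/2 - sqrt(5)/2)*conj(1) + 2*(3/2 - sqrt(5)/2)*conj(-1) + 2*(sqrt(5)/2 + 3/2)*conj(1) + 5*(0)*conj(-1) + 5*(0)*conj(1)]
      = (1/20)[(4) + (-4) + (-3 - sqrt(5)) + (3 - sqrt(5)) + (-3 + sqrt(5)) + (sqrt(5) + 3) + (0) + (0)] = 0/20 = 0
  <chi_5*chi_5, chi_5> = (1/20)[1*(4)*conj(2) + 1*(4)*conj(-2) + 2*(sqrt(5)/2 + 3/2)*conj(1/2 + sqrt(5)/2) + 2*(3/2 - sqrt(5)/2)*conj(-1/2 + sqrt(5)/2) + 2*(3/2 - sqrt(5)/2)*conj(1/2 - sqrt(5)/2) + 2*(sqrt(5)/2 + 3/2)*conj(-sqrt(5)/2 - 1/2) + 5*(0)*conj(0) + 5*(0)*conj(0)]
      = (1/20)[(8) + (-8) + (4 + 2*sqrt(5)) + (-4 + 2*sqrt(5)) + (4 - 2*sqrt(5)) + (-2*sqrt(5) - 4) + (0) + (0)] = 0/20 = 0
  <chi_5*chi_5, chi_6> = (1/20)[1*(4)*conj(2) + 1*(4)*conj(2) + 2*(sqrt(5)/2 + 3/2)*conj(-1/2 + sqrt(5)/2) + 2*(3/2 - sqrt(5)/2)*conj(-sqrt(5)/2 - 1/2) + 2*(3/2 - sqrt(5)/2)*conj(-sqrt(5)/2 - 1/2) + 2*(sqrt(5)/2 + 3/2)*conj(-1/2 + sqrt(5)/2) + 5*(0)*conj(0) + 5*(0)*conj(0)]
      = (1/20)[(8) + (8) + (1 + sqrt(5)) + (1 - sqrt(5)) + (1 - sqrt(5)) + (1 + sqrt(5)) + (0) + (0)] = 20/20 = 1
  <chi_5*chi_5, chi_7> = (1/20)[1*(4)*conj(2) + 1*(4)*conj(-2) + 2*(sqrt(5)/2 + 3/2)*conj(1/2 - sqrt(5)/2) + 2*(3/2 - sqrt(5)/2)*conj(-sqrt(5)/2 - 1/2) + 2*(3/2 - sqrt(5)/2)*conj(1/2 + sqrt(5)/2) + 2*(sqrt(5)/2 + 3/2)*conj(-1/2 + sqrt(5)/2) + 5*(0)*conj(0) + 5*(0)*conj(0)]
      = (1/20)[(8) + (-8) + (-sqrt(5) - 1) + (1 - sqrt(5)) + (-1 + sqrt(5)) + (1 + sqrt(5)) + (0) + (0)] = 0/20 = 0
  <chi_5*chi_5, chi_8> = (1/20)[1*(4)*conj(2) + 1*(4)*conj(2) + 2*(sqrt(5)/2 + 3/2)*conj(-sqrt(5)/2 - 1/2) + 2*(3/2 - sqrt(5)/2)*conj(-1/2 + sqrt(5)/2) + 2*(3/2 - sqrt(5)/2)*conj(-1/2 + sqrt(5)/2) + 2*(sqrt(5)/2 + 3/2)*conj(-sqrt(5)/2 - 1/2) + 5*(0)*conj(0) + 5*(0)*conj(0)]
      = (1/20)[(8) + (8) + (-2*sqrt(5) - 4) + (-4 + 2*sqrt(5)) + (-4 + 2*sqrt(5)) + (-2*sqrt(5) - 4) + (0) + (0)] = 0/20 = 0
Hence the multiplicities are chi_1: 1, chi_2: 1, chi_6: 1. Dimension check: dim(chi_5)*dim(chi_5) = 2*2 = 4 and sum (mult * dim) = 1*1 + 1*1 + 1*2 = 4.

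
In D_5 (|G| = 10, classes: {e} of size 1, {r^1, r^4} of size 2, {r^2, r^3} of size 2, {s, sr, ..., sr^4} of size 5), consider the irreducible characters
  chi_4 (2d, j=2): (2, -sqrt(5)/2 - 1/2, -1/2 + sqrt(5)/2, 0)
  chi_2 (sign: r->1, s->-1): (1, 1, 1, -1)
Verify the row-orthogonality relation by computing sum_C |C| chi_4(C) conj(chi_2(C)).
Sum = 0; so <chi_4, chi_2> = 0 (distinct irreducibles are orthogonal).

Proof sketch: Compute term by term over conjugacy classes (|C| * chi_4(C) * conj(chi_2(C))):
  1*(2)*conj(1) + 2*(-sqrt(5)/2 - 1/2)*conj(1) + 2*(-1/2 + sqrt(5)/2)*conj(1) + 5*(0)*conj(-1)
  = (2) + (-sqrt(5) - 1) + (-1 + sqrt(5)) + (0)
  = 0.
Dividing by |G| = 10 gives 0/10 = 0, matching the row-orthogonality relation <chi_4, chi_2> = [chi_4 = chi_2].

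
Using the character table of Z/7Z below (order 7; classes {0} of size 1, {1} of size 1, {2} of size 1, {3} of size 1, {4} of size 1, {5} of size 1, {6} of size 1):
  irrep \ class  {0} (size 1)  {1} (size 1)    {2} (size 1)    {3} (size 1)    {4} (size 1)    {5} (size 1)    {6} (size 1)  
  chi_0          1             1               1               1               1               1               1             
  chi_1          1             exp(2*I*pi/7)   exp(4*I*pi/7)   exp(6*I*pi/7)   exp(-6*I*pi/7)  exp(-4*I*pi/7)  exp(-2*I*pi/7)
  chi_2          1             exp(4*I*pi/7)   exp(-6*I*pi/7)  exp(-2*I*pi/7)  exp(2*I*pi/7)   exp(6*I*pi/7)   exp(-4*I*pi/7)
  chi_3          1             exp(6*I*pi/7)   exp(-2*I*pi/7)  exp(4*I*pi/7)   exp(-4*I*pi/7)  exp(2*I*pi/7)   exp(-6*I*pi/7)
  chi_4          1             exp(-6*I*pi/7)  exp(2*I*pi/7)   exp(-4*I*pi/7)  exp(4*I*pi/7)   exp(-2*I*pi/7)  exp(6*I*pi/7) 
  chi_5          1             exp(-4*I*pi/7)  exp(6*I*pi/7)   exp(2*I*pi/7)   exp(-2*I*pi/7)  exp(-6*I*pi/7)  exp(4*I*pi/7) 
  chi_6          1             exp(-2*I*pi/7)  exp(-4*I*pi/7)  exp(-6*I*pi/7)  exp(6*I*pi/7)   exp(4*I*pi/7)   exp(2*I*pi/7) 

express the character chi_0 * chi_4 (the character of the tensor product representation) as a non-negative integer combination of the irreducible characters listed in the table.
chi_0 tensor chi_4 = chi_4 (all other irreducibles have multiplicity 0).

Why: The character of a tensor product is the pointwise product (chi_0 * chi_4)(C) = chi_0(C) * chi_4(C):
  {0}: (1)*(1), {1}: (1)*(exp(-6*I*pi/7)), {2}: (1)*(exp(2*I*pi/7)), {3}: (1)*(exp(-4*I*pi/7)), {4}: (1)*(exp(4*I*pi/7)), {5}: (1)*(exp(-2*I*pi/7)), {6}: (1)*(exp(6*I*pi/7))
so (chi_0 * chi_4) takes values
  {0} -> 1, {1} -> exp(-6*I*pi/7), {2} -> exp(2*I*pi/7), {3} -> exp(-4*I*pi/7), {4} -> exp(4*I*pi/7), {5} -> exp(-2*I*pi/7), {6} -> exp(6*I*pi/7).
Now take the inner product of this character with each irreducible chi from the table, <chi_0*chi_4, chi> = (1/7) sum_C |C| (chi_0*chi_4)(C) conj(chi(C)):
  <chi_0*chi_4, chi_0> = (1/7)[1*(1)*conj(1) + 1*(exp(-6*I*pi/7))*conj(1) + 1*(exp(2*I*pi/7))*conj(1) + 1*(exp(-4*I*pi/7))*conj(1) + 1*(exp(4*I*pi/7))*conj(1) + 1*(exp(-2*I*pi/7))*conj(1) + 1*(exp(6*I*pi/7))*conj(1)]
      = (1/7)[(1) + (exp(-6*I*pi/7)) + (exp(2*I*pi/7)) + (exp(-4*I*pi/7)) + (exp(4*I*pi/7)) + (exp(-2*I*pi/7)) + (exp(6*I*pi/7))] = 0/7 = 0
  <chi_0*chi_4, chi_1> = (1/7)[1*(1)*conj(1) + 1*(exp(-6*I*pi/7))*conj(exp(2*I*pi/7)) + 1*(exp(2*I*pi/7))*conj(exp(4*I*pi/7)) + 1*(exp(-4*I*pi/7))*conj(exp(6*I*pi/7)) + 1*(exp(4*I*pi/7))*conj(exp(-6*I*pi/7)) + 1*(exp(-2*I*pi/7))*conj(exp(-4*I*pi/7)) + 1*(exp(6*I*pi/7))*conj(exp(-2*I*pi/7))]
      = (1/7)[(1) + (exp(6*I*pi/7)) + (exp(-2*I*pi/7)) + (exp(4*I*pi/7)) + (exp(-4*I*pi/7)) + (exp(2*I*pi/7)) + (exp(-6*I*pi/7))] = 0/7 = 0
  <chi_0*chi_4, chi_2> = (1/7)[1*(1)*conj(1) + 1*(exp(-6*I*pi/7))*conj(exp(4*I*pi/7)) + 1*(exp(2*I*pi/7))*conj(exp(-6*I*pi/7)) + 1*(exp(-4*I*pi/7))*conj(exp(-2*I*pi/7)) + 1*(exp(4*I*pi/7))*conj(exp(2*I*pi/7)) + 1*(exp(-2*I*pi/7))*conj(exp(6*I*pi/7)) + 1*(exp(6*I*pi/7))*conj(exp(-4*I*pi/7))]
      = (1/7)[(1) + (exp(4*I*pi/7)) + (exp(-6*I*pi/7)) + (exp(-2*I*pi/7)) + (exp(2*I*pi/7)) + (exp(6*I*pi/7)) + (exp(-4*I*pi/7))] = 0/7 = 0
  <chi_0*chi_4, chi_3> = (1/7)[1*(1)*conj(1) + 1*(exp(-6*I*pi/7))*conj(exp(6*I*pi/7)) + 1*(exp(2*I*pi/7))*conj(exp(-2*I*pi/7)) + 1*(exp(-4*I*pi/7))*conj(exp(4*I*pi/7)) + 1*(exp(4*I*pi/7))*conj(exp(-4*I*pi/7)) + 1*(exp(-2*I*pi/7))*conj(exp(2*I*pi/7)) + 1*(exp(6*I*pi/7))*conj(exp(-6*I*pi/7))]
      = (1/7)[(1) + (exp(2*I*pi/7)) + (exp(4*I*pi/7)) + (exp(6*I*pi/7)) + (exp(-6*I*pi/7)) + (exp(-4*I*pi/7)) + (exp(-2*I*pi/7))] = 0/7 = 0
  <chi_0*chi_4, chi_4> = (1/7)[1*(1)*conj(1) + 1*(exp(-6*I*pi/7))*conj(exp(-6*I*pi/7)) + 1*(exp(2*I*pi/7))*conj(exp(2*I*pi/7)) + 1*(exp(-4*I*pi/7))*conj(exp(-4*I*pi/7)) + 1*(exp(4*I*pi/7))*conj(exp(4*I*pi/7)) + 1*(exp(-2*I*pi/7))*conj(exp(-2*I*pi/7)) + 1*(exp(6*I*pi/7))*conj(exp(6*I*pi/7))]
      = (1/7)[(1) + (1) + (1) + (1) + (1) + (1) + (1)] = 7/7 = 1
  <chi_0*chi_4, chi_5> = (1/7)[1*(1)*conj(1) + 1*(exp(-6*I*pi/7))*conj(exp(-4*I*pi/7)) + 1*(exp(2*I*pi/7))*conj(exp(6*I*pi/7)) + 1*(exp(-4*I*pi/7))*conj(exp(2*I*pi/7)) + 1*(exp(4*I*pi/7))*conj(exp(-2*I*pi/7)) + 1*(exp(-2*I*pi/7))*conj(exp(-6*I*pi/7)) + 1*(exp(6*I*pi/7))*conj(exp(4*I*pi/7))]
      = (1/7)[(1) + (exp(-2*I*pi/7)) + (exp(-4*I*pi/7)) + (exp(-6*I*pi/7)) + (exp(6*I*pi/7)) + (exp(4*I*pi/7)) + (exp(2*I*pi/7))] = 0/7 = 0
  <chi_0*chi_4, chi_6> = (1/7)[1*(1)*conj(1) + 1*(exp(-6*I*pi/7))*conj(exp(-2*I*pi/7)) + 1*(exp(2*I*pi/7))*conj(exp(-4*I*pi/7)) + 1*(exp(-4*I*pi/7))*conj(exp(-6*I*pi/7)) + 1*(exp(4*I*pi/7))*conj(exp(6*I*pi/7)) + 1*(exp(-2*I*pi/7))*conj(exp(4*I*pi/7)) + 1*(exp(6*I*pi/7))*conj(exp(2*I*pi/7))]
      = (1/7)[(1) + (exp(-4*I*pi/7)) + (exp(6*I*pi/7)) + (exp(2*I*pi/7)) + (exp(-2*I*pi/7)) + (exp(-6*I*pi/7)) + (exp(4*I*pi/7))] = 0/7 = 0
(Exp terms are combined using exp(i*s)*conj(exp(i*t)) = exp(i*(s-t)), and sums of them are collapsed using the identity that for every m > 1 the m distinct m-th roots of unity sum to 0, e.g. 1 + exp(2*I*pi/3) + exp(-2*I*pi/3) = 0.)
Hence the multiplicities are chi_4: 1. Dimension check: dim(chi_0)*dim(chi_4) = 1*1 = 1 and sum (mult * dim) = 1*1 = 1.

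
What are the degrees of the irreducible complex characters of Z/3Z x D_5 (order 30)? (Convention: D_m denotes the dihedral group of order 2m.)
Dimensions: 1, 1, 1, 1, 1, 1, 2, 2, 2, 2, 2, 2

Reasoning: There are 12 irreducibles (= number of conjugacy classes). Their dimensions d_i satisfy sum d_i^2 = |G| = 30: 1 + 1 + 1 + 1 + 1 + 1 + 4 + 4 + 4 + 4 + 4 + 4 = 30. (For the product with Z/3Z: each of the 3 1-dim characters of Z/3Z tensors with each irrep of D_5, giving 3 copies of each D_5-dimension.)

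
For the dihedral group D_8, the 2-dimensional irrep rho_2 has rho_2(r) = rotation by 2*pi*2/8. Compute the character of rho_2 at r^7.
chi_{rho_2}(r^7) = 2*cos(2*pi*2*7/8) = 0

Reasoning: rho_2(r^7) is rotation by angle 2*pi*2*7/8, whose trace is 2*cos(2*pi*2*7/8) = 0.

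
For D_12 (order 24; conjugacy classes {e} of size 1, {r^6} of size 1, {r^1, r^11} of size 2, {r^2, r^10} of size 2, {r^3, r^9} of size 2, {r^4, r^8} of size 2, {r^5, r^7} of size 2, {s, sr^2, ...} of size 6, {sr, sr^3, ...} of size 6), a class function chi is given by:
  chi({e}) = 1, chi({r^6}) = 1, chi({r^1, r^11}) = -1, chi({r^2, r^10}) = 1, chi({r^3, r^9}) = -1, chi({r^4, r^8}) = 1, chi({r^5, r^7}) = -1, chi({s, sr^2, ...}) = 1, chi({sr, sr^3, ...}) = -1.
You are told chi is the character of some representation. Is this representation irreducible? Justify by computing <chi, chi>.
Irreducible: <chi, chi> = 1.

Argument: <chi, chi> = (1/|G|) sum_C |C| * |chi(C)|^2 = (1/24)[1*|1|^2 + 1*|1|^2 + 2*|-1|^2 + 2*|1|^2 + 2*|-1|^2 + 2*|1|^2 + 2*|-1|^2 + 6*|1|^2 + 6*|-1|^2]
  = (1/24)[(1) + (1) + (2) + (2) + (2) + (2) + (2) + (6) + (6)] = 24/24 = 1.
A character is irreducible iff <chi, chi> = 1, so this representation is irreducible.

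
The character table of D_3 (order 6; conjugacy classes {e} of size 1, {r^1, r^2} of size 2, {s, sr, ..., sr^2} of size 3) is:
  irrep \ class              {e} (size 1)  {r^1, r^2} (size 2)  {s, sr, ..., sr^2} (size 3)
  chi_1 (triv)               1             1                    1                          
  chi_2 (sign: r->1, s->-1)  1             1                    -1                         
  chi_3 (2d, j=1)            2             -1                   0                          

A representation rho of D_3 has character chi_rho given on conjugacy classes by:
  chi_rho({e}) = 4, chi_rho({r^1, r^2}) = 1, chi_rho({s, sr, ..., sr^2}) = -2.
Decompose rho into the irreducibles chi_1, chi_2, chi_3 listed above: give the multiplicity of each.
Multiplicities: chi_1: 0, chi_2: 2, chi_3: 1.

Justification: Use <chi_rho, chi> = (1/|G|) sum_C |C| * chi_rho(C) * conj(chi(C)) with |G| = 6 for each irreducible chi in the table:
  <chi_rho, chi_1> = (1/6)[1*(4)*conj(1) + 2*(1)*conj(1) + 3*(-2)*conj(1)]
      = (1/6)[(4) + (2) + (-6)] = 0/6 = 0
  <chi_rho, chi_2> = (1/6)[1*(4)*conj(1) + 2*(1)*conj(1) + 3*(-2)*conj(-1)]
      = (1/6)[(4) + (2) + (6)] = 12/6 = 2
  <chi_rho, chi_3> = (1/6)[1*(4)*conj(2) + 2*(1)*conj(-1) + 3*(-2)*conj(0)]
      = (1/6)[(8) + (-2) + (0)] = 6/6 = 1
Dimension check: dim(rho) = sum (mult * dim) = 0*1 + 2*1 + 1*2 = 4 = chi_rho(e) = 4.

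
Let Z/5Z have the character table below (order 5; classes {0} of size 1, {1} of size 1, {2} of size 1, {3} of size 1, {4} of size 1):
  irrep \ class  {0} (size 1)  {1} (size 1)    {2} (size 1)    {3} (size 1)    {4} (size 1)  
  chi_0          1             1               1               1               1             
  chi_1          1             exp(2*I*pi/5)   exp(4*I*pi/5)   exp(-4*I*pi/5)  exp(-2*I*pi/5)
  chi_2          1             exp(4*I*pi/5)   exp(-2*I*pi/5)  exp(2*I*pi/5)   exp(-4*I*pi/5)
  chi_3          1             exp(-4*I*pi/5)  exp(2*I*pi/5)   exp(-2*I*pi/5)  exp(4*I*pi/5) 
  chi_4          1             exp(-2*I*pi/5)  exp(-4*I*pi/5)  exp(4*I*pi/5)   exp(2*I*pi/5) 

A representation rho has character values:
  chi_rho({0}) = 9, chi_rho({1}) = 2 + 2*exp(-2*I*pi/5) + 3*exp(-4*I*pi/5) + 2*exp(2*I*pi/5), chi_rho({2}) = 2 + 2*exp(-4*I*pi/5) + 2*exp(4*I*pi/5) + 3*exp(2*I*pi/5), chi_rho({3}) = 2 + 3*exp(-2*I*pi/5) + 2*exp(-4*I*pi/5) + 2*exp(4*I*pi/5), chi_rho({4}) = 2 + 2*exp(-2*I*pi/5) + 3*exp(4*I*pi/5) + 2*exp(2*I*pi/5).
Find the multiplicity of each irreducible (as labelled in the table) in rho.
Multiplicities: chi_0: 2, chi_1: 2, chi_2: 0, chi_3: 3, chi_4: 2.

Derivation: Use <chi_rho, chi> = (1/|G|) sum_C |C| * chi_rho(C) * conj(chi(C)) with |G| = 5 for each irreducible chi in the table:
  <chi_rho, chi_0> = (1/5)[1*(9)*conj(1) + 1*(2 + 2*exp(-2*I*pi/5) + 3*exp(-4*I*pi/5) + 2*exp(2*I*pi/5))*conj(1) + 1*(2 + 2*exp(-4*I*pi/5) + 2*exp(4*I*pi/5) + 3*exp(2*I*pi/5))*conj(1) + 1*(2 + 3*exp(-2*I*pi/5) + 2*exp(-4*I*pi/5) + 2*exp(4*I*pi/5))*conj(1) + 1*(2 + 2*exp(-2*I*pi/5) + 3*exp(4*I*pi/5) + 2*exp(2*I*pi/5))*conj(1)]
      = (1/5)[(9) + (2 + 2*exp(-2*I*pi/5) + 3*exp(-4*I*pi/5) + 2*exp(2*I*pi/5)) + (2 + 2*exp(-4*I*pi/5) + 2*exp(4*I*pi/5) + 3*exp(2*I*pi/5)) + (2 + 3*exp(-2*I*pi/5) + 2*exp(-4*I*pi/5) + 2*exp(4*I*pi/5)) + (2 + 2*exp(-2*I*pi/5) + 3*exp(4*I*pi/5) + 2*exp(2*I*pi/5))] = 10/5 = 2
  <chi_rho, chi_1> = (1/5)[1*(9)*conj(1) + 1*(2 + 2*exp(-2*I*pi/5) + 3*exp(-4*I*pi/5) + 2*exp(2*I*pi/5))*conj(exp(2*I*pi/5)) + 1*(2 + 2*exp(-4*I*pi/5) + 2*exp(4*I*pi/5) + 3*exp(2*I*pi/5))*conj(exp(4*I*pi/5)) + 1*(2 + 3*exp(-2*I*pi/5) + 2*exp(-4*I*pi/5) + 2*exp(4*I*pi/5))*conj(exp(-4*I*pi/5)) + 1*(2 + 2*exp(-2*I*pi/5) + 3*exp(4*I*pi/5) + 2*exp(2*I*pi/5))*conj(exp(-2*I*pi/5))]
      = (1/5)[(9) + (2 + 2*exp(-2*I*pi/5) + 2*exp(-4*I*pi/5) + 3*exp(4*I*pi/5)) + (2 + 3*exp(-2*I*pi/5) + 2*exp(-4*I*pi/5) + 2*exp(2*I*pi/5)) + (2 + 2*exp(-2*I*pi/5) + 2*exp(4*I*pi/5) + 3*exp(2*I*pi/5)) + (2 + 3*exp(-4*I*pi/5) + 2*exp(4*I*pi/5) + 2*exp(2*I*pi/5))] = 10/5 = 2
  <chi_rho, chi_2> = (1/5)[1*(9)*conj(1) + 1*(2 + 2*exp(-2*I*pi/5) + 3*exp(-4*I*pi/5) + 2*exp(2*I*pi/5))*conj(exp(4*I*pi/5)) + 1*(2 + 2*exp(-4*I*pi/5) + 2*exp(4*I*pi/5) + 3*exp(2*I*pi/5))*conj(exp(-2*I*pi/5)) + 1*(2 + 3*exp(-2*I*pi/5) + 2*exp(-4*I*pi/5) + 2*exp(4*I*pi/5))*conj(exp(2*I*pi/5)) + 1*(2 + 2*exp(-2*I*pi/5) + 3*exp(4*I*pi/5) + 2*exp(2*I*pi/5))*conj(exp(-4*I*pi/5))]
      = (1/5)[(9) + (2*exp(-2*I*pi/5) + 2*exp(-4*I*pi/5) + 2*exp(4*I*pi/5) + 3*exp(2*I*pi/5)) + (2*exp(-2*I*pi/5) + 2*exp(-4*I*pi/5) + 3*exp(4*I*pi/5) + 2*exp(2*I*pi/5)) + (2*exp(-2*I*pi/5) + 3*exp(-4*I*pi/5) + 2*exp(4*I*pi/5) + 2*exp(2*I*pi/5)) + (3*exp(-2*I*pi/5) + 2*exp(-4*I*pi/5) + 2*exp(4*I*pi/5) + 2*exp(2*I*pi/5))] = 0/5 = 0
  <chi_rho, chi_3> = (1/5)[1*(9)*conj(1) + 1*(2 + 2*exp(-2*I*pi/5) + 3*exp(-4*I*pi/5) + 2*exp(2*I*pi/5))*conj(exp(-4*I*pi/5)) + 1*(2 + 2*exp(-4*I*pi/5) + 2*exp(4*I*pi/5) + 3*exp(2*I*pi/5))*conj(exp(2*I*pi/5)) + 1*(2 + 3*exp(-2*I*pi/5) + 2*exp(-4*I*pi/5) + 2*exp(4*I*pi/5))*conj(exp(-2*I*pi/5)) + 1*(2 + 2*exp(-2*I*pi/5) + 3*exp(4*I*pi/5) + 2*exp(2*I*pi/5))*conj(exp(4*I*pi/5))]
      = (1/5)[(9) + (3 + 2*exp(-4*I*pi/5) + 2*exp(4*I*pi/5) + 2*exp(2*I*pi/5)) + (3 + 2*exp(-2*I*pi/5) + 2*exp(4*I*pi/5) + 2*exp(2*I*pi/5)) + (3 + 2*exp(-2*I*pi/5) + 2*exp(-4*I*pi/5) + 2*exp(2*I*pi/5)) + (3 + 2*exp(-2*I*pi/5) + 2*exp(-4*I*pi/5) + 2*exp(4*I*pi/5))] = 15/5 = 3
  <chi_rho, chi_4> = (1/5)[1*(9)*conj(1) + 1*(2 + 2*exp(-2*I*pi/5) + 3*exp(-4*I*pi/5) + 2*exp(2*I*pi/5))*conj(exp(-2*I*pi/5)) + 1*(2 + 2*exp(-4*I*pi/5) + 2*exp(4*I*pi/5) + 3*exp(2*I*pi/5))*conj(exp(-4*I*pi/5)) + 1*(2 + 3*exp(-2*I*pi/5) + 2*exp(-4*I*pi/5) + 2*exp(4*I*pi/5))*conj(exp(4*I*pi/5)) + 1*(2 + 2*exp(-2*I*pi/5) + 3*exp(4*I*pi/5) + 2*exp(2*I*pi/5))*conj(exp(2*I*pi/5))]
      = (1/5)[(9) + (2 + 3*exp(-2*I*pi/5) + 2*exp(4*I*pi/5) + 2*exp(2*I*pi/5)) + (2 + 2*exp(-2*I*pi/5) + 3*exp(-4*I*pi/5) + 2*exp(4*I*pi/5)) + (2 + 2*exp(-4*I*pi/5) + 3*exp(4*I*pi/5) + 2*exp(2*I*pi/5)) + (2 + 2*exp(-2*I*pi/5) + 2*exp(-4*I*pi/5) + 3*exp(2*I*pi/5))] = 10/5 = 2
(Exp terms are combined using exp(i*s)*conj(exp(i*t)) = exp(i*(s-t)), and sums of them are collapsed using the identity that for every m > 1 the m distinct m-th roots of unity sum to 0, e.g. 1 + exp(2*I*pi/3) + exp(-2*I*pi/3) = 0.)
Dimension check: dim(rho) = sum (mult * dim) = 2*1 + 2*1 + 0*1 + 3*1 + 2*1 = 9 = chi_rho(e) = 9.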